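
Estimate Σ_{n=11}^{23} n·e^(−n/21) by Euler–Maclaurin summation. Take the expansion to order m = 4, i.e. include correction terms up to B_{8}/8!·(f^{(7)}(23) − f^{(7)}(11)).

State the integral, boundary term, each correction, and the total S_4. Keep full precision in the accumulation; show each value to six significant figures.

S_4 ≈ 96.0353

∫_11^23 x·e^(−x/21) dx evaluates to 88.9577.
½[f(11) + f(23)] = ½[6.51486 + 7.69258] = 7.10372.
Integral + boundary = 96.0614.
k=1: B_{2}/(2)! × [f^{(1)}(23) − f^{(1)}(11)] = 1/12 × (-0.0318533 − 0.282029) = -0.0261568.
After k=1: 96.0353.
k=2: B_{4}/(4)! × [f^{(3)}(23) − f^{(3)}(11)] = −1/720 × (0.00144460 − 0.00332551) = 2.61238e-06.
After k=2: 96.0353.
k=3: B_{6}/(6)! × [f^{(5)}(23) − f^{(5)}(11)] = 1/30240 × (6.71524e-06 − 1.36315e-05) = -2.28712e-10.
After k=3: 96.0353.
k=4: B_{8}/(8)! × [f^{(7)}(23) − f^{(7)}(11)] = −1/1209600 × (2.30267e-08 − 4.47215e-08) = 1.79355e-14.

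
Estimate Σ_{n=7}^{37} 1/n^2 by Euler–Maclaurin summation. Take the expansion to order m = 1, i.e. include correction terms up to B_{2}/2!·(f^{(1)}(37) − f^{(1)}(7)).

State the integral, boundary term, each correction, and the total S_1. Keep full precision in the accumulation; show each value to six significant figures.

S_1 ≈ 0.126882

∫_7^37 1/x^2 dx evaluates to 0.115830.
Boundary: ½(f(7) + f(37)) = ½(0.0204082 + 0.000730460) = 0.0105693.
Running total after boundary: 0.126399.
Order-1 term: 1/12 · (-3.94843e-05 − (-0.00583090)) = 0.000482618.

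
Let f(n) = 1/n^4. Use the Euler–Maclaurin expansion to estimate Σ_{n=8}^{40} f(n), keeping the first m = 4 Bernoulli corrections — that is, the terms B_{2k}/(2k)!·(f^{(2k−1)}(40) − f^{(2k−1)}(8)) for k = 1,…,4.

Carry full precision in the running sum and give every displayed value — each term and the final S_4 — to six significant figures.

S_4 ≈ 0.000778190

The integral term ∫_8^40 1/x^4 dx = 0.000645833.
Endpoint term: (f(8) + f(40))/2 = (0.000244141 + 3.90625e-07)/2 = 0.000122266.
Integral + boundary = 0.000768099.
Correction k=1: B_{2}/2! · (f^{(1)}(40) − f^{(1)}(8)) = 1/12 · (-3.90625e-08 − (-0.000122070)) = 1.01693e-05.
After k=1: 0.000778268.
Correction k=2: B_{4}/4! · (f^{(3)}(40) − f^{(3)}(8)) = −1/720 · (-7.32422e-10 − (-5.72205e-05)) = -7.94718e-08.
After k=2: 0.000778189.
Correction k=3: B_{6}/6! · (f^{(5)}(40) − f^{(5)}(8)) = 1/30240 · (-2.56348e-11 − (-5.00679e-05)) = 1.65568e-09.
After k=3: 0.000778190.
Correction k=4: B_{8}/8! · (f^{(7)}(40) − f^{(7)}(8)) = −1/1209600 · (-1.44196e-12 − (-7.04080e-05)) = -5.82077e-11.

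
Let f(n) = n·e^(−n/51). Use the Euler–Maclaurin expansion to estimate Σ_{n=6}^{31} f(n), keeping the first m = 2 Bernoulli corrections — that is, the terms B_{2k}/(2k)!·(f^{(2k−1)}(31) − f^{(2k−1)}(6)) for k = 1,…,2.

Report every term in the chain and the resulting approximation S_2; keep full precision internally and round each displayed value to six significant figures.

S_2 ≈ 318.211

Integral: ∫_6^31 x·e^(−x/51) dx = 307.152.
½[f(6) + f(31)] = ½[5.33406 + 16.8802] = 11.1072.
Running total after boundary: 318.259.
k=1: B_{2}/(2)! × [f^{(1)}(31) − f^{(1)}(6)] = 1/12 × (0.213539 − 0.784420) = -0.0475735.
Partial sum through k=1: 318.211.
k=2: B_{4}/(4)! × [f^{(3)}(31) − f^{(3)}(6)] = −1/720 × (0.000500802 − 0.000985175) = 6.72740e-07.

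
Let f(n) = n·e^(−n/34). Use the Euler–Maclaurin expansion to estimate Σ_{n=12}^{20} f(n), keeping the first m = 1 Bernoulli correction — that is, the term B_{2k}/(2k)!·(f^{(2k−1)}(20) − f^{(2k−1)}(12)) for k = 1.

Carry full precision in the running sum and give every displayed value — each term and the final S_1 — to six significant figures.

S_1 ≈ 89.1028

∫_12^20 x·e^(−x/34) dx evaluates to 79.3529.
Boundary: ½(f(12) + f(20)) = ½(8.43142 + 11.1061) = 9.76877.
So far: 89.1216.
k=1: B_{2}/(2)! × [f^{(1)}(20) − f^{(1)}(12)] = 1/12 × (0.228656 − 0.454636) = -0.0188317.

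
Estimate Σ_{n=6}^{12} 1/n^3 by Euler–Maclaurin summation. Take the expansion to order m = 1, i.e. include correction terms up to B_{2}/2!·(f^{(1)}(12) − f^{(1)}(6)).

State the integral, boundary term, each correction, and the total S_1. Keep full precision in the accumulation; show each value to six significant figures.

S_1 ≈ 0.0132017

Integral: ∫_6^12 1/x^3 dx = 0.0104167.
Endpoint term: (f(6) + f(12))/2 = (0.00462963 + 0.000578704)/2 = 0.00260417.
Integral + boundary = 0.0130208.
Order-1 term: 1/12 · (-0.000144676 − (-0.00231481)) = 0.000180845.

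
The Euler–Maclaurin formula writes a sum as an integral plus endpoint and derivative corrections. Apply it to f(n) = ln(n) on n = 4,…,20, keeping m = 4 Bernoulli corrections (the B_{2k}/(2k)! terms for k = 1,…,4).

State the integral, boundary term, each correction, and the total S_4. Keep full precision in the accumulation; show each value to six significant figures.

Integral: ∫_4^20 ln(x) dx = 38.3695.
½[f(4) + f(20)] = ½[1.38629 + 2.99573] = 2.19101.
Running total after boundary: 40.5605.
Order-1 term: 1/12 · (0.0500000 − 0.250000) = -0.0166667.
Partial sum through k=1: 40.5438.
Order-2 term: −1/720 · (0.000250000 − 0.0312500) = 4.30556e-05.
Partial sum through k=2: 40.5439.
Order-3 term: 1/30240 · (7.50000e-06 − 0.0234375) = -7.74802e-07.
Partial sum through k=3: 40.5439.
Order-4 term: −1/1209600 · (5.62500e-07 − 0.0439453) = 3.63300e-08.

S_4 ≈ 40.5439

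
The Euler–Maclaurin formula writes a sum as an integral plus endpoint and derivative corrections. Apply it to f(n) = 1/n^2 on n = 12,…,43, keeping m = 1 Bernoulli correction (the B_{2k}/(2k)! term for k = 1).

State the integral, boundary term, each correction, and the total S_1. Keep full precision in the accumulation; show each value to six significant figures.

∫_12^43 1/x^2 dx evaluates to 0.0600775.
Endpoint term: (f(12) + f(43))/2 = (0.00694444 + 0.000540833)/2 = 0.00374264.
So far: 0.0638202.
Order-1 term: 1/12 · (-2.51550e-05 − (-0.00115741)) = 9.43544e-05.

S_1 ≈ 0.0639145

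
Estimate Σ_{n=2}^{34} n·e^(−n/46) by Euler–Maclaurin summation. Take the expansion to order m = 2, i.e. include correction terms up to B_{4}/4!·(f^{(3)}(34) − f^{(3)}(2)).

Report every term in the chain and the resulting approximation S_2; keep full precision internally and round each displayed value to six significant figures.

∫_2^34 x·e^(−x/46) dx evaluates to 356.750.
Endpoint term: (f(2) + f(34))/2 = (1.91491 + 16.2360)/2 = 9.07545.
Integral + boundary = 365.826.
Correction k=1: B_{2}/2! · (f^{(1)}(34) − f^{(1)}(2)) = 1/12 · (0.124573 − 0.915825) = -0.0659377.
Running total after k=1: 365.760.
Correction k=2: B_{4}/4! · (f^{(3)}(34) − f^{(3)}(2)) = −1/720 · (0.000510222 − 0.00133777) = 1.14938e-06.

S_2 ≈ 365.760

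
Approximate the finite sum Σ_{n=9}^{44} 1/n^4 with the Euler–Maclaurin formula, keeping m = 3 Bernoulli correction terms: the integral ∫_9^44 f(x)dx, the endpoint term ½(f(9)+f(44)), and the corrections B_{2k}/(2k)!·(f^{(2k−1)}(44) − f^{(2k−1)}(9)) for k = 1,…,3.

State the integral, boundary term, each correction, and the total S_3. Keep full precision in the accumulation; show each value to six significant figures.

Integral: ∫_9^44 1/x^4 dx = 0.000453334.
Endpoint term: (f(9) + f(44))/2 = (0.000152416 + 2.66802e-07)/2 = 7.63413e-05.
Running total after boundary: 0.000529676.
Order-1 term: 1/12 · (-2.42547e-08 − (-6.77404e-05)) = 5.64301e-06.
Running total after k=1: 0.000535319.
Order-2 term: −1/720 · (-3.75848e-10 − (-2.50890e-05)) = -3.48453e-08.
Running total after k=2: 0.000535284.
Order-3 term: 1/30240 · (-1.08716e-11 − (-1.73455e-05)) = 5.73594e-10.

S_3 ≈ 0.000535284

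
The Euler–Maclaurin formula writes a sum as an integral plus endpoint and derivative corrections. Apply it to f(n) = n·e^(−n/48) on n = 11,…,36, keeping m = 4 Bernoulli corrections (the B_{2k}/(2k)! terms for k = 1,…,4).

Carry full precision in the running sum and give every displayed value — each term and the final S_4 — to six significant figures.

Integral: ∫_11^36 x·e^(−x/48) dx = 347.413.
Endpoint term: (f(11) + f(36))/2 = (8.74716 + 17.0052)/2 = 12.8762.
Integral + boundary = 360.289.
Order-1 term: 1/12 · (0.118092 − 0.612964) = -0.0412393.
After k=1: 360.248.
Order-2 term: −1/720 · (0.000461295 − 0.000956318) = 6.87531e-07.
After k=2: 360.248.
Order-3 term: 1/30240 · (3.78184e-07 − 7.14667e-07) = -1.11271e-11.
After k=3: 360.248.
Order-4 term: −1/1209600 · (2.41386e-10 − 4.40219e-10) = 1.64379e-16.

S_4 ≈ 360.248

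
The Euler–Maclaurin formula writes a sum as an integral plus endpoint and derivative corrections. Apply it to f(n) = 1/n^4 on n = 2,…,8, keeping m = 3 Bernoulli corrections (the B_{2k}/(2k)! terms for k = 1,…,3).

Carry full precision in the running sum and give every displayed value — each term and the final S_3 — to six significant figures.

S_3 ≈ 0.0819262

∫_2^8 1/x^4 dx evaluates to 0.0410156.
Endpoint term: (f(2) + f(8))/2 = (0.0625000 + 0.000244141)/2 = 0.0313721.
So far: 0.0723877.
k=1: B_{2}/(2)! × [f^{(1)}(8) − f^{(1)}(2)] = 1/12 × (-0.000122070 − (-0.125000)) = 0.0104065.
Running total after k=1: 0.0827942.
k=2: B_{4}/(4)! × [f^{(3)}(8) − f^{(3)}(2)] = −1/720 × (-5.72205e-05 − (-0.937500)) = -0.00130200.
Running total after k=2: 0.0814922.
k=3: B_{6}/(6)! × [f^{(5)}(8) − f^{(5)}(2)] = 1/30240 × (-5.00679e-05 − (-13.1250)) = 0.000434026.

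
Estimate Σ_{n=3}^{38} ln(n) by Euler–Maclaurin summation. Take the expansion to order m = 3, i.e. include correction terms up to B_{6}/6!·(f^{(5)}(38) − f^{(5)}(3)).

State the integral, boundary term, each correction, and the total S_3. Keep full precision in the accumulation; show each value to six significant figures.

Integral: ∫_3^38 ln(x) dx = 99.9324.
Boundary: ½(f(3) + f(38)) = ½(1.09861 + 3.63759) = 2.36810.
So far: 102.301.
Correction k=1: B_{2}/2! · (f^{(1)}(38) − f^{(1)}(3)) = 1/12 · (0.0263158 − 0.333333) = -0.0255848.
Running total after k=1: 102.275.
Correction k=2: B_{4}/4! · (f^{(3)}(38) − f^{(3)}(3)) = −1/720 · (3.64485e-05 − 0.0740741) = 0.000102830.
Running total after k=2: 102.275.
Correction k=3: B_{6}/6! · (f^{(5)}(38) − f^{(5)}(3)) = 1/30240 · (3.02896e-07 − 0.0987654) = -3.26604e-06.

S_3 ≈ 102.275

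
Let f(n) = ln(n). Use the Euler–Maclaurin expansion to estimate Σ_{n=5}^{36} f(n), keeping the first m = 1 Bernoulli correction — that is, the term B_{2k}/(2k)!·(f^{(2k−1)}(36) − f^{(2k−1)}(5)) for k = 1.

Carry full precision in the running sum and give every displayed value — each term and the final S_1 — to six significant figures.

S_1 ≈ 92.5416

The integral term ∫_5^36 ln(x) dx = 89.9595.
Endpoint term: (f(5) + f(36))/2 = (1.60944 + 3.58352)/2 = 2.59648.
So far: 92.5560.
Correction k=1: B_{2}/2! · (f^{(1)}(36) − f^{(1)}(5)) = 1/12 · (0.0277778 − 0.200000) = -0.0143519.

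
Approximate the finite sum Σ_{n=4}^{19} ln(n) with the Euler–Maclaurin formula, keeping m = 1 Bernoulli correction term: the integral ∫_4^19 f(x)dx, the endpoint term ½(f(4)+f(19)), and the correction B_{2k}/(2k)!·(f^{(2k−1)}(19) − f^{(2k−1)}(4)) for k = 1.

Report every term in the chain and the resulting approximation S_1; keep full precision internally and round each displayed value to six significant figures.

S_1 ≈ 37.5481

The integral term ∫_4^19 ln(x) dx = 35.3992.
½[f(4) + f(19)] = ½[1.38629 + 2.94444] = 2.16537.
Integral + boundary = 37.5645.
Correction k=1: B_{2}/2! · (f^{(1)}(19) − f^{(1)}(4)) = 1/12 · (0.0526316 − 0.250000) = -0.0164474.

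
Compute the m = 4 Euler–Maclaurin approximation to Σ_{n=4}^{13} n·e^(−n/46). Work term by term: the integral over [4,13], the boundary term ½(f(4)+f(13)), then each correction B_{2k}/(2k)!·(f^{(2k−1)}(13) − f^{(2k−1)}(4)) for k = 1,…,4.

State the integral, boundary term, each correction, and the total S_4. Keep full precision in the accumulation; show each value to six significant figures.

The integral term ∫_4^13 x·e^(−x/46) dx = 62.5959.
½[f(4) + f(13)] = ½[3.66687 + 9.79959] = 6.73323.
Integral + boundary = 69.3291.
Order-1 term: 1/12 · (0.540780 − 0.837002) = -0.0246852.
After k=1: 69.3044.
Order-2 term: −1/720 · (0.000968057 − 0.00126202) = 4.08283e-07.
After k=2: 69.3044.
Order-3 term: 1/30240 · (7.94210e-07 − 1.00590e-06) = -7.00032e-12.
After k=3: 69.3044.
Order-4 term: −1/1209600 · (5.34464e-10 − 6.68894e-10) = 1.11136e-16.

S_4 ≈ 69.3044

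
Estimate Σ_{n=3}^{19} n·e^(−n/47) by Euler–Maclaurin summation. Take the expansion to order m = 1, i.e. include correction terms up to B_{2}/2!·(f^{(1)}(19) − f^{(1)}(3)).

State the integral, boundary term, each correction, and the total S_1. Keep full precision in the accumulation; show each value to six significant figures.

Integral: ∫_3^19 x·e^(−x/47) dx = 134.184.
½[f(3) + f(19)] = ½[2.81449 + 12.6820] = 7.74825.
So far: 141.932.
Correction k=1: B_{2}/2! · (f^{(1)}(19) − f^{(1)}(3)) = 1/12 · (0.397644 − 0.878282) = -0.0400532.

S_1 ≈ 141.892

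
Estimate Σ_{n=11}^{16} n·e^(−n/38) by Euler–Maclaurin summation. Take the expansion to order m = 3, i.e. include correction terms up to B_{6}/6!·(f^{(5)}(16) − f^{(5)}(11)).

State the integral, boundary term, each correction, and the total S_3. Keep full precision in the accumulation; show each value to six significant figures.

The integral term ∫_11^16 x·e^(−x/38) dx = 47.1587.
½[f(11) + f(16)] = ½[8.23523 + 10.5017] = 9.36846.
Running total after boundary: 56.5271.
Order-1 term: 1/12 · (0.379995 − 0.531941) = -0.0126621.
After k=1: 56.5145.
Order-2 term: −1/720 · (0.00117223 − 0.00140530) = 3.23705e-07.
After k=2: 56.5145.
Order-3 term: 1/30240 · (1.44135e-06 − 1.69129e-06) = -8.26512e-12.

S_3 ≈ 56.5145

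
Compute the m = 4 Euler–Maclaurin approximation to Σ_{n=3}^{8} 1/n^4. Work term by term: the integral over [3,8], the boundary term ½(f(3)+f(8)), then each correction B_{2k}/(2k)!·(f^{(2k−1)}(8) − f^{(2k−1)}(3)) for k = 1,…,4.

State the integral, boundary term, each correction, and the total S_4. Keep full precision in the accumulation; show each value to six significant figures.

∫_3^8 1/x^4 dx evaluates to 0.0116946.
½[f(3) + f(8)] = ½[0.0123457 + 0.000244141] = 0.00629491.
Integral + boundary = 0.0179895.
Order-1 term: 1/12 · (-0.000122070 − (-0.0164609)) = 0.00136157.
Partial sum through k=1: 0.0193511.
Order-2 term: −1/720 · (-5.72205e-05 − (-0.0548697)) = -7.61284e-05.
Partial sum through k=2: 0.0192750.
Order-3 term: 1/30240 · (-5.00679e-05 − (-0.341411)) = 1.12884e-05.
Partial sum through k=3: 0.0192863.
Order-4 term: −1/1209600 · (-7.04080e-05 − (-3.41411)) = -2.82246e-06.

S_4 ≈ 0.0192835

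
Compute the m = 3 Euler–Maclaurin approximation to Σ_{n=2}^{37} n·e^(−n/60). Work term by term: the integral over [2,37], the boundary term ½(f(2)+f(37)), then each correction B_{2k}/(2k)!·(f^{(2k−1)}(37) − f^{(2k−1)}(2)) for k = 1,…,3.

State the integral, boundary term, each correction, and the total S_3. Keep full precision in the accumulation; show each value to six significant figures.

The integral term ∫_2^37 x·e^(−x/60) dx = 456.754.
½[f(2) + f(37)] = ½[1.93443 + 19.9704] = 10.9524.
Integral + boundary = 467.706.
Correction k=1: B_{2}/2! · (f^{(1)}(37) − f^{(1)}(2)) = 1/12 · (0.206901 − 0.934976) = -0.0606729.
Running total after k=1: 467.645.
Correction k=2: B_{4}/4! · (f^{(3)}(37) − f^{(3)}(2)) = −1/720 · (0.000357328 − 0.000797058) = 6.10735e-07.
Running total after k=2: 467.645.
Correction k=3: B_{6}/6! · (f^{(5)}(37) − f^{(5)}(2)) = 1/30240 · (1.82551e-07 − 3.70667e-07) = -6.22075e-12.

S_3 ≈ 467.645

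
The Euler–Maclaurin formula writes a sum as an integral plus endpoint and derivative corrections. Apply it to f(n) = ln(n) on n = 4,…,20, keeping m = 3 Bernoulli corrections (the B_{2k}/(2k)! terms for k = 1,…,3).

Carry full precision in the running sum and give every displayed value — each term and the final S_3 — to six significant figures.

S_3 ≈ 40.5439

The integral term ∫_4^20 ln(x) dx = 38.3695.
½[f(4) + f(20)] = ½[1.38629 + 2.99573] = 2.19101.
So far: 40.5605.
k=1: B_{2}/(2)! × [f^{(1)}(20) − f^{(1)}(4)] = 1/12 × (0.0500000 − 0.250000) = -0.0166667.
After k=1: 40.5438.
k=2: B_{4}/(4)! × [f^{(3)}(20) − f^{(3)}(4)] = −1/720 × (0.000250000 − 0.0312500) = 4.30556e-05.
After k=2: 40.5439.
k=3: B_{6}/(6)! × [f^{(5)}(20) − f^{(5)}(4)] = 1/30240 × (7.50000e-06 − 0.0234375) = -7.74802e-07.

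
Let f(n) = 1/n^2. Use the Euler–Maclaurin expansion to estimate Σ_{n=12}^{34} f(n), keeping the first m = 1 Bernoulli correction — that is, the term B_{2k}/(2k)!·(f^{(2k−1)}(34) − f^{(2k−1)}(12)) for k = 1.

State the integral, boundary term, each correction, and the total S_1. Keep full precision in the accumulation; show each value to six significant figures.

∫_12^34 1/x^2 dx evaluates to 0.0539216.
½[f(12) + f(34)] = ½[0.00694444 + 0.000865052] = 0.00390475.
Running total after boundary: 0.0578263.
k=1: B_{2}/(2)! × [f^{(1)}(34) − f^{(1)}(12)] = 1/12 × (-5.08854e-05 − (-0.00115741)) = 9.22102e-05.

S_1 ≈ 0.0579185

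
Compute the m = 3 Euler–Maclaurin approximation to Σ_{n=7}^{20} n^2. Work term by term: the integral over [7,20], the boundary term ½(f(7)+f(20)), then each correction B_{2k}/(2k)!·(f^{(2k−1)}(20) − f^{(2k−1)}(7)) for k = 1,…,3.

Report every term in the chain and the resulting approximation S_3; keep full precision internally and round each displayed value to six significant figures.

Integral: ∫_7^20 x^2 dx = 2552.33.
Boundary: ½(f(7) + f(20)) = ½(49.0000 + 400.000) = 224.500.
Integral + boundary = 2776.83.
Order-1 term: 1/12 · (40.0000 − 14.0000) = 2.16667.
Running total after k=1: 2779.00.
Order-2 term: −1/720 · (0.00000 − 0.00000) = 0.00000.
Running total after k=2: 2779.00.
Order-3 term: 1/30240 · (0.00000 − 0.00000) = 0.00000.

S_3 ≈ 2779.00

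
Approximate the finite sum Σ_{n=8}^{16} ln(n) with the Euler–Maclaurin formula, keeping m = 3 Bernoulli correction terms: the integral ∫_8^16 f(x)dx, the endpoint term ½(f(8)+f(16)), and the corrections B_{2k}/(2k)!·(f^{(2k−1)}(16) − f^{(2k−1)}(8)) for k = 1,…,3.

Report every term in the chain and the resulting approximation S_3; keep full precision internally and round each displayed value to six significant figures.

S_3 ≈ 22.1467

Integral: ∫_8^16 ln(x) dx = 19.7259.
Boundary: ½(f(8) + f(16)) = ½(2.07944 + 2.77259) = 2.42602.
Integral + boundary = 22.1519.
Correction k=1: B_{2}/2! · (f^{(1)}(16) − f^{(1)}(8)) = 1/12 · (0.0625000 − 0.125000) = -0.00520833.
After k=1: 22.1467.
Correction k=2: B_{4}/4! · (f^{(3)}(16) − f^{(3)}(8)) = −1/720 · (0.000488281 − 0.00390625) = 4.74718e-06.
After k=2: 22.1467.
Correction k=3: B_{6}/6! · (f^{(5)}(16) − f^{(5)}(8)) = 1/30240 · (2.28882e-05 − 0.000732422) = -2.34634e-08.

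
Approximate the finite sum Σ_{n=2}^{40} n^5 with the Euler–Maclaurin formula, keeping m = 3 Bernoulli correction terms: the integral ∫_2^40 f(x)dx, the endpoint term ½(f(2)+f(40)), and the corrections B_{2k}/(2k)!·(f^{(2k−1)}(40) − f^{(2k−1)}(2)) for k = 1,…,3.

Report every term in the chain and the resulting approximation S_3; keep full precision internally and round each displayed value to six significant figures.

S_3 ≈ 7.34933e+08

Integral: ∫_2^40 x^5 dx = 6.82667e+08.
Endpoint term: (f(2) + f(40))/2 = (32.0000 + 1.02400e+08)/2 = 5.12000e+07.
Running total after boundary: 7.33867e+08.
Order-1 term: 1/12 · (1.28000e+07 − 80.0000) = 1.06666e+06.
Running total after k=1: 7.34933e+08.
Order-2 term: −1/720 · (96000.0 − 240.000) = -133.000.
Running total after k=2: 7.34933e+08.
Order-3 term: 1/30240 · (120.000 − 120.000) = 0.00000.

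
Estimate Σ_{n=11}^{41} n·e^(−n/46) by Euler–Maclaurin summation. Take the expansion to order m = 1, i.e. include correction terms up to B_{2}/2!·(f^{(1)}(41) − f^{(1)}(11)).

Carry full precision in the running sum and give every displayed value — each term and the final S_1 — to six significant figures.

The integral term ∫_11^41 x·e^(−x/46) dx = 423.030.
½[f(11) + f(41)] = ½[8.66043 + 16.8149] = 12.7377.
So far: 435.768.
k=1: B_{2}/(2)! × [f^{(1)}(41) − f^{(1)}(11)] = 1/12 × (0.0445783 − 0.599042) = -0.0462053.

S_1 ≈ 435.722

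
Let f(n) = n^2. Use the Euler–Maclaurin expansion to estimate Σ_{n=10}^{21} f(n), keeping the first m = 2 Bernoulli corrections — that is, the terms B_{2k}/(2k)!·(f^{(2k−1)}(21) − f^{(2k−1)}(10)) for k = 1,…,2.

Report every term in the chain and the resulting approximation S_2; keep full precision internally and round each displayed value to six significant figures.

S_2 ≈ 3026.00

The integral term ∫_10^21 x^2 dx = 2753.67.
Boundary: ½(f(10) + f(21)) = ½(100.000 + 441.000) = 270.500.
Integral + boundary = 3024.17.
k=1: B_{2}/(2)! × [f^{(1)}(21) − f^{(1)}(10)] = 1/12 × (42.0000 − 20.0000) = 1.83333.
Running total after k=1: 3026.00.
k=2: B_{4}/(4)! × [f^{(3)}(21) − f^{(3)}(10)] = −1/720 × (0.00000 − 0.00000) = 0.00000.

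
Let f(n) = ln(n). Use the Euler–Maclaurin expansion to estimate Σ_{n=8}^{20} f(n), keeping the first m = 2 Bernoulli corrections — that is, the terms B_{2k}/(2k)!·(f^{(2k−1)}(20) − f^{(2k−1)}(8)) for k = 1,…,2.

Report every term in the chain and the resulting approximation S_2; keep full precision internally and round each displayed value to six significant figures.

S_2 ≈ 33.8105

The integral term ∫_8^20 ln(x) dx = 31.2791.
Boundary: ½(f(8) + f(20)) = ½(2.07944 + 2.99573) = 2.53759.
Running total after boundary: 33.8167.
k=1: B_{2}/(2)! × [f^{(1)}(20) − f^{(1)}(8)] = 1/12 × (0.0500000 − 0.125000) = -0.00625000.
After k=1: 33.8105.
k=2: B_{4}/(4)! × [f^{(3)}(20) − f^{(3)}(8)] = −1/720 × (0.000250000 − 0.00390625) = 5.07812e-06.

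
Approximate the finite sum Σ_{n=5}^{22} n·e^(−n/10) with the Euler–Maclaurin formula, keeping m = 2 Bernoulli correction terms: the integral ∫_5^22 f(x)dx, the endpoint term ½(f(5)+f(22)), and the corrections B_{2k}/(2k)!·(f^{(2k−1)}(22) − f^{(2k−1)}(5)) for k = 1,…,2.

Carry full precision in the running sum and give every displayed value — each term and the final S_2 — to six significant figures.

S_2 ≈ 58.2214

The integral term ∫_5^22 x·e^(−x/10) dx = 55.5226.
Boundary: ½(f(5) + f(22)) = ½(3.03265 + 2.43767) = 2.73516.
Running total after boundary: 58.2577.
Correction k=1: B_{2}/2! · (f^{(1)}(22) − f^{(1)}(5)) = 1/12 · (-0.132964 − 0.303265) = -0.0363524.
After k=1: 58.2214.
Correction k=2: B_{4}/4! · (f^{(3)}(22) − f^{(3)}(5)) = −1/720 · (0.000886425 − 0.0151633) = 1.98289e-05.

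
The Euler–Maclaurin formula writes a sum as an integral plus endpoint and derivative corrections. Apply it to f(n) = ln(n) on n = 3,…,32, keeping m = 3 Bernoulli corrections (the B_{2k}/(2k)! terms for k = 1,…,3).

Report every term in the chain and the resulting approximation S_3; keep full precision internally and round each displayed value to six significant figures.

S_3 ≈ 80.8648

The integral term ∫_3^32 ln(x) dx = 78.6077.
Boundary: ½(f(3) + f(32)) = ½(1.09861 + 3.46574) = 2.28217.
So far: 80.8899.
k=1: B_{2}/(2)! × [f^{(1)}(32) − f^{(1)}(3)] = 1/12 × (0.0312500 − 0.333333) = -0.0251736.
Running total after k=1: 80.8647.
k=2: B_{4}/(4)! × [f^{(3)}(32) − f^{(3)}(3)] = −1/720 × (6.10352e-05 − 0.0740741) = 0.000102796.
Running total after k=2: 80.8648.
k=3: B_{6}/(6)! × [f^{(5)}(32) − f^{(5)}(3)] = 1/30240 × (7.15256e-07 − 0.0987654) = -3.26603e-06.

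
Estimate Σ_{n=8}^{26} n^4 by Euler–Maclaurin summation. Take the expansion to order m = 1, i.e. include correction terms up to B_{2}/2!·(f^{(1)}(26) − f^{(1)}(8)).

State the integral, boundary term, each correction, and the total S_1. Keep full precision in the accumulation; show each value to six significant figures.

S_1 ≈ 2.60595e+06

Integral: ∫_8^26 x^4 dx = 2.36972e+06.
Boundary: ½(f(8) + f(26)) = ½(4096.00 + 456976) = 230536.
Integral + boundary = 2.60026e+06.
Correction k=1: B_{2}/2! · (f^{(1)}(26) − f^{(1)}(8)) = 1/12 · (70304.0 − 2048.00) = 5688.00.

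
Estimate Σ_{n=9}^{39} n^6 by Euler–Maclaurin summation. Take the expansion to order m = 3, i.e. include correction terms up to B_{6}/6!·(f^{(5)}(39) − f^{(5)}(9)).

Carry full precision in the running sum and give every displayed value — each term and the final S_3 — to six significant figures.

The integral term ∫_9^39 x^6 dx = 1.96037e+10.
Endpoint term: (f(9) + f(39))/2 = (531441 + 3.51874e+09)/2 = 1.75964e+09.
So far: 2.13634e+10.
k=1: B_{2}/(2)! × [f^{(1)}(39) − f^{(1)}(9)] = 1/12 × (5.41345e+08 − 354294) = 4.50826e+07.
Running total after k=1: 2.14085e+10.
k=2: B_{4}/(4)! × [f^{(3)}(39) − f^{(3)}(9)] = −1/720 × (7.11828e+06 − 87480.0) = -9765.00.
Running total after k=2: 2.14085e+10.
k=3: B_{6}/(6)! × [f^{(5)}(39) − f^{(5)}(9)] = 1/30240 × (28080.0 − 6480.00) = 0.714286.

S_3 ≈ 2.14085e+10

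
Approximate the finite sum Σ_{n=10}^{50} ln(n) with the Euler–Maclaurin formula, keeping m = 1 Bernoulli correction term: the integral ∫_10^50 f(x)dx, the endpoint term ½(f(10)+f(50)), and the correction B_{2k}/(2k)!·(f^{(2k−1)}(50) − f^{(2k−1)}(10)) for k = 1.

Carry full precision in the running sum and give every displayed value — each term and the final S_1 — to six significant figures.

Integral: ∫_10^50 ln(x) dx = 132.575.
Endpoint term: (f(10) + f(50))/2 = (2.30259 + 3.91202)/2 = 3.10730.
Integral + boundary = 135.683.
Correction k=1: B_{2}/2! · (f^{(1)}(50) − f^{(1)}(10)) = 1/12 · (0.0200000 − 0.100000) = -0.00666667.

S_1 ≈ 135.676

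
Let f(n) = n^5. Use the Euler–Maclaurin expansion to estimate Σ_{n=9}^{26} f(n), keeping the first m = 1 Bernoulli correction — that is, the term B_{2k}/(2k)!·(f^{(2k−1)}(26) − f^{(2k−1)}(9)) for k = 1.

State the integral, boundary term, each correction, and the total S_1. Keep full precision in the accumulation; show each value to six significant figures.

The integral term ∫_9^26 x^5 dx = 5.13974e+07.
½[f(9) + f(26)] = ½[59049.0 + 1.18814e+07] = 5.97021e+06.
So far: 5.73676e+07.
k=1: B_{2}/(2)! × [f^{(1)}(26) − f^{(1)}(9)] = 1/12 × (2.28488e+06 − 32805.0) = 187673.

S_1 ≈ 5.75553e+07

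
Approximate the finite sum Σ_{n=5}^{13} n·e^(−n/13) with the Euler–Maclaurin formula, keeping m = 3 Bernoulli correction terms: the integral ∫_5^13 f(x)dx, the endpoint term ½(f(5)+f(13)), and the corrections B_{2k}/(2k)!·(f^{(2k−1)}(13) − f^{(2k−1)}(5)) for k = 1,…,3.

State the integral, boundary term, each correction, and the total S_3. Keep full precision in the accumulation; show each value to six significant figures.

S_3 ≈ 39.0015

∫_5^13 x·e^(−x/13) dx evaluates to 34.9435.
Endpoint term: (f(5) + f(13))/2 = (3.40356 + 4.78243)/2 = 4.09300.
Integral + boundary = 39.0364.
Order-1 term: 1/12 · (0.00000 − 0.418900) = -0.0349083.
Partial sum through k=1: 39.0015.
Order-2 term: −1/720 · (0.00435360 − 0.0105345) = 8.58453e-06.
Partial sum through k=2: 39.0015.
Order-3 term: 1/30240 · (5.15219e-05 − 0.000110001) = -1.93384e-09.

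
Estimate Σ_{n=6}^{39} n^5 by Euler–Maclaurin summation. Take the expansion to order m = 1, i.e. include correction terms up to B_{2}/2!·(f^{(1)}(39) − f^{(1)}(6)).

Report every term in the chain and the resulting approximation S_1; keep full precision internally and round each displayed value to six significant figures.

S_1 ≈ 6.32529e+08

Integral: ∫_6^39 x^5 dx = 5.86450e+08.
Endpoint term: (f(6) + f(39))/2 = (7776.00 + 9.02242e+07)/2 = 4.51160e+07.
So far: 6.31566e+08.
k=1: B_{2}/(2)! × [f^{(1)}(39) − f^{(1)}(6)] = 1/12 × (1.15672e+07 − 6480.00) = 963394.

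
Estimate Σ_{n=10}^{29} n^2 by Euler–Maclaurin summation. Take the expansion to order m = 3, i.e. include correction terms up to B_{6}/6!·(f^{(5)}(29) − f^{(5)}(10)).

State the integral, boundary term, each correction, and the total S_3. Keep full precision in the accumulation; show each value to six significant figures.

S_3 ≈ 8270.00

The integral term ∫_10^29 x^2 dx = 7796.33.
½[f(10) + f(29)] = ½[100.000 + 841.000] = 470.500.
Running total after boundary: 8266.83.
Correction k=1: B_{2}/2! · (f^{(1)}(29) − f^{(1)}(10)) = 1/12 · (58.0000 − 20.0000) = 3.16667.
After k=1: 8270.00.
Correction k=2: B_{4}/4! · (f^{(3)}(29) − f^{(3)}(10)) = −1/720 · (0.00000 − 0.00000) = 0.00000.
After k=2: 8270.00.
Correction k=3: B_{6}/6! · (f^{(5)}(29) − f^{(5)}(10)) = 1/30240 · (0.00000 − 0.00000) = 0.00000.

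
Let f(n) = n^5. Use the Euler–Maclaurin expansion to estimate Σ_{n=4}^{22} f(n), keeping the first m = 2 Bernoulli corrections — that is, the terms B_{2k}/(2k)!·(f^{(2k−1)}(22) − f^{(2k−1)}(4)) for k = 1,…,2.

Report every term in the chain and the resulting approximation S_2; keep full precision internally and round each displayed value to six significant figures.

S_2 ≈ 2.15708e+07

∫_4^22 x^5 dx evaluates to 1.88960e+07.
Endpoint term: (f(4) + f(22))/2 = (1024.00 + 5.15363e+06)/2 = 2.57733e+06.
Integral + boundary = 2.14733e+07.
k=1: B_{2}/(2)! × [f^{(1)}(22) − f^{(1)}(4)] = 1/12 × (1.17128e+06 − 1280.00) = 97500.0.
Partial sum through k=1: 2.15708e+07.
k=2: B_{4}/(4)! × [f^{(3)}(22) − f^{(3)}(4)] = −1/720 × (29040.0 − 960.000) = -39.0000.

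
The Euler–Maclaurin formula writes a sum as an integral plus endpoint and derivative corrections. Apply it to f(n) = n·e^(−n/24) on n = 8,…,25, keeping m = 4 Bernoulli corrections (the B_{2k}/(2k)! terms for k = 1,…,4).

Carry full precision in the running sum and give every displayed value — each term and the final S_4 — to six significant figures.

S_4 ≈ 142.561

The integral term ∫_8^25 x·e^(−x/24) dx = 135.326.
½[f(8) + f(25)] = ½[5.73225 + 8.82165] = 7.27695.
So far: 142.602.
k=1: B_{2}/(2)! × [f^{(1)}(25) − f^{(1)}(8)] = 1/12 × (-0.0147028 − 0.477688) = -0.0410325.
Partial sum through k=1: 142.561.
k=2: B_{4}/(4)! × [f^{(3)}(25) − f^{(3)}(8)] = −1/720 × (0.00119970 − 0.00331727) = 2.94107e-06.
Partial sum through k=2: 142.561.
k=3: B_{6}/(6)! × [f^{(5)}(25) − f^{(5)}(8)] = 1/30240 × (4.20995e-06 − 1.00785e-05) = -1.94067e-10.
Partial sum through k=3: 142.561.
k=4: B_{8}/(8)! × [f^{(7)}(25) − f^{(7)}(8)] = −1/1209600 × (1.10019e-08 − 2.49963e-08) = 1.15695e-14.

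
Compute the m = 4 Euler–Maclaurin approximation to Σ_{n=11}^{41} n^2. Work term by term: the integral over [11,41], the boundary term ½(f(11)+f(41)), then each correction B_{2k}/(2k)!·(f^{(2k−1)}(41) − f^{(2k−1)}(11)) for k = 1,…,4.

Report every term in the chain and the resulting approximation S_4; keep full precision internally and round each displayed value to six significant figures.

∫_11^41 x^2 dx evaluates to 22530.0.
Boundary: ½(f(11) + f(41)) = ½(121.000 + 1681.00) = 901.000.
So far: 23431.0.
Order-1 term: 1/12 · (82.0000 − 22.0000) = 5.00000.
Running total after k=1: 23436.0.
Order-2 term: −1/720 · (0.00000 − 0.00000) = 0.00000.
Running total after k=2: 23436.0.
Order-3 term: 1/30240 · (0.00000 − 0.00000) = 0.00000.
Running total after k=3: 23436.0.
Order-4 term: −1/1209600 · (0.00000 − 0.00000) = 0.00000.

S_4 ≈ 23436.0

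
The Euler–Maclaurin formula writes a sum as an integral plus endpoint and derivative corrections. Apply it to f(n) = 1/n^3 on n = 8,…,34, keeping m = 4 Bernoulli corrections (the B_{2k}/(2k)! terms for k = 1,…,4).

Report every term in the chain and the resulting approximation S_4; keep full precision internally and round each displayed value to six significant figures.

∫_8^34 1/x^3 dx evaluates to 0.00737997.
Boundary: ½(f(8) + f(34)) = ½(0.00195312 + 2.54427e-05) = 0.000989284.
Running total after boundary: 0.00836926.
Order-1 term: 1/12 · (-2.24494e-06 − (-0.000732422)) = 6.08481e-05.
Partial sum through k=1: 0.00843011.
Order-2 term: −1/720 · (-3.88399e-08 − (-0.000228882)) = -3.17837e-07.
Partial sum through k=2: 0.00842979.
Order-3 term: 1/30240 · (-1.41114e-09 − (-0.000150204)) = 4.96701e-09.
Partial sum through k=3: 0.00842979.
Order-4 term: −1/1209600 · (-8.78909e-11 − (-0.000168979)) = -1.39698e-10.

S_4 ≈ 0.00842979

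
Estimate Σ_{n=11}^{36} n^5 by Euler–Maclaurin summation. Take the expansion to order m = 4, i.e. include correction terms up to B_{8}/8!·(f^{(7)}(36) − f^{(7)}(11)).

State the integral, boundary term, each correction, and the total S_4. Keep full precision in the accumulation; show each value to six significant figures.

S_4 ≈ 3.93509e+08

Integral: ∫_11^36 x^5 dx = 3.62502e+08.
½[f(11) + f(36)] = ½[161051 + 6.04662e+07] = 3.03136e+07.
So far: 3.92815e+08.
Correction k=1: B_{2}/2! · (f^{(1)}(36) − f^{(1)}(11)) = 1/12 · (8.39808e+06 − 73205.0) = 693740.
Partial sum through k=1: 3.93509e+08.
Correction k=2: B_{4}/4! · (f^{(3)}(36) − f^{(3)}(11)) = −1/720 · (77760.0 − 7260.00) = -97.9167.
Partial sum through k=2: 3.93509e+08.
Correction k=3: B_{6}/6! · (f^{(5)}(36) − f^{(5)}(11)) = 1/30240 · (120.000 − 120.000) = 0.00000.
Partial sum through k=3: 3.93509e+08.
Correction k=4: B_{8}/8! · (f^{(7)}(36) − f^{(7)}(11)) = −1/1209600 · (0.00000 − 0.00000) = 0.00000.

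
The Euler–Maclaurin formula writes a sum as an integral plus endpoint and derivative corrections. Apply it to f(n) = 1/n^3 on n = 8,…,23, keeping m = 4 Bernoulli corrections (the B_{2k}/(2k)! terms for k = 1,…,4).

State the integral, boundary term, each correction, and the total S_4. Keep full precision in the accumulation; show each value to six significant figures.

S_4 ≈ 0.00794481

The integral term ∫_8^23 1/x^3 dx = 0.00686732.
Boundary: ½(f(8) + f(23)) = ½(0.00195312 + 8.21895e-05) = 0.00101766.
Integral + boundary = 0.00788498.
Order-1 term: 1/12 · (-1.07204e-05 − (-0.000732422)) = 6.01418e-05.
Partial sum through k=1: 0.00794512.
Order-2 term: −1/720 · (-4.05307e-07 − (-0.000228882)) = -3.17329e-07.
Partial sum through k=2: 0.00794480.
Order-3 term: 1/30240 · (-3.21794e-08 − (-0.000150204)) = 4.96599e-09.
Partial sum through k=3: 0.00794481.
Order-4 term: −1/1209600 · (-4.37980e-09 − (-0.000168979)) = -1.39695e-10.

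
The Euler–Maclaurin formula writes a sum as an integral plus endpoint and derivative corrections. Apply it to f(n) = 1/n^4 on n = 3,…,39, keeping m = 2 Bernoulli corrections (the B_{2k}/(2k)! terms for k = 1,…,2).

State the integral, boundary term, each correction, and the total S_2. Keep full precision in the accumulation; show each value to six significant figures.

∫_3^39 1/x^4 dx evaluates to 0.0123401.
½[f(3) + f(39)] = ½[0.0123457 + 4.32257e-07] = 0.00617306.
So far: 0.0185131.
Correction k=1: B_{2}/2! · (f^{(1)}(39) − f^{(1)}(3)) = 1/12 · (-4.43340e-08 − (-0.0164609)) = 0.00137174.
Running total after k=1: 0.0198849.
Correction k=2: B_{4}/4! · (f^{(3)}(39) − f^{(3)}(3)) = −1/720 · (-8.74438e-10 − (-0.0548697)) = -7.62079e-05.

S_2 ≈ 0.0198086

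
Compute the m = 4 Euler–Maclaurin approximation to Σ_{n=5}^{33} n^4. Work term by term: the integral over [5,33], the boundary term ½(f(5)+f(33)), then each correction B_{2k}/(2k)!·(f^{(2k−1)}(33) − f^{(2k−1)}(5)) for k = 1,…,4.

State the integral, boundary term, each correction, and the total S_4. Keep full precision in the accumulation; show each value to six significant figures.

∫_5^33 x^4 dx evaluates to 7.82645e+06.
Endpoint term: (f(5) + f(33))/2 = (625.000 + 1.18592e+06)/2 = 593273.
Running total after boundary: 8.41973e+06.
Order-1 term: 1/12 · (143748 − 500.000) = 11937.3.
Running total after k=1: 8.43166e+06.
Order-2 term: −1/720 · (792.000 − 120.000) = -0.933333.
Running total after k=2: 8.43166e+06.
Order-3 term: 1/30240 · (0.00000 − 0.00000) = 0.00000.
Running total after k=3: 8.43166e+06.
Order-4 term: −1/1209600 · (0.00000 − 0.00000) = 0.00000.

S_4 ≈ 8.43166e+06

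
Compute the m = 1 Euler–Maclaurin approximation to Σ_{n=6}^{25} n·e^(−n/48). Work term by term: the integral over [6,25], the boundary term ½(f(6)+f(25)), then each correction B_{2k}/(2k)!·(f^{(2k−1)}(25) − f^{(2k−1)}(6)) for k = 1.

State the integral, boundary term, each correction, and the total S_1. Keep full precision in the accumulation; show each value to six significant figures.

Integral: ∫_6^25 x·e^(−x/48) dx = 205.967.
Endpoint term: (f(6) + f(25))/2 = (5.29498 + 14.8506)/2 = 10.0728.
Integral + boundary = 216.040.
Correction k=1: B_{2}/2! · (f^{(1)}(25) − f^{(1)}(6)) = 1/12 · (0.284637 − 0.772185) = -0.0406290.

S_1 ≈ 215.999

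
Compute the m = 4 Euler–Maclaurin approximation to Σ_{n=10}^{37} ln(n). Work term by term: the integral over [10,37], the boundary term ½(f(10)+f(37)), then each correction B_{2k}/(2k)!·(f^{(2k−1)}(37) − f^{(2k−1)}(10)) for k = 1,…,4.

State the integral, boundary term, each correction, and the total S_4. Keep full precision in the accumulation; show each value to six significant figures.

S_4 ≈ 86.5288

Integral: ∫_10^37 ln(x) dx = 83.5781.
Endpoint term: (f(10) + f(37))/2 = (2.30259 + 3.61092)/2 = 2.95675.
Running total after boundary: 86.5349.
Correction k=1: B_{2}/2! · (f^{(1)}(37) − f^{(1)}(10)) = 1/12 · (0.0270270 − 0.100000) = -0.00608108.
After k=1: 86.5288.
Correction k=2: B_{4}/4! · (f^{(3)}(37) − f^{(3)}(10)) = −1/720 · (3.94843e-05 − 0.00200000) = 2.72294e-06.
After k=2: 86.5288.
Correction k=3: B_{6}/6! · (f^{(5)}(37) − f^{(5)}(10)) = 1/30240 · (3.46101e-07 − 0.000240000) = -7.92506e-09.
After k=3: 86.5288.
Correction k=4: B_{8}/8! · (f^{(7)}(37) − f^{(7)}(10)) = −1/1209600 · (7.58439e-09 − 7.20000e-05) = 5.95175e-11.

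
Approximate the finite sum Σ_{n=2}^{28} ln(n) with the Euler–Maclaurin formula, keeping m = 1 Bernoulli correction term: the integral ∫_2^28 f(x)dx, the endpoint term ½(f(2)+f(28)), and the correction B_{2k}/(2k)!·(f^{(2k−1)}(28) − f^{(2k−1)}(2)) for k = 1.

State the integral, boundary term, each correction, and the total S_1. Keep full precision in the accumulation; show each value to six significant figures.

∫_2^28 ln(x) dx evaluates to 65.9154.
Endpoint term: (f(2) + f(28))/2 = (0.693147 + 3.33220)/2 = 2.01268.
Integral + boundary = 67.9281.
k=1: B_{2}/(2)! × [f^{(1)}(28) − f^{(1)}(2)] = 1/12 × (0.0357143 − 0.500000) = -0.0386905.

S_1 ≈ 67.8894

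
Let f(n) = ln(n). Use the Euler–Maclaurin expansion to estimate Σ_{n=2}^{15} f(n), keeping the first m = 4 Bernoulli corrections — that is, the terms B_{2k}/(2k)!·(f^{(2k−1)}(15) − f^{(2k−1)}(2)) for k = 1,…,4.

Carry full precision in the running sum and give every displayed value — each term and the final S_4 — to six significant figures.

S_4 ≈ 27.8993

Integral: ∫_2^15 ln(x) dx = 26.2345.
½[f(2) + f(15)] = ½[0.693147 + 2.70805] = 1.70060.
Integral + boundary = 27.9351.
Correction k=1: B_{2}/2! · (f^{(1)}(15) − f^{(1)}(2)) = 1/12 · (0.0666667 − 0.500000) = -0.0361111.
Running total after k=1: 27.8989.
Correction k=2: B_{4}/4! · (f^{(3)}(15) − f^{(3)}(2)) = −1/720 · (0.000592593 − 0.250000) = 0.000346399.
Running total after k=2: 27.8993.
Correction k=3: B_{6}/6! · (f^{(5)}(15) − f^{(5)}(2)) = 1/30240 · (3.16049e-05 − 0.750000) = -2.48005e-05.
Running total after k=3: 27.8993.
Correction k=4: B_{8}/8! · (f^{(7)}(15) − f^{(7)}(2)) = −1/1209600 · (4.21399e-06 − 5.62500) = 4.65029e-06.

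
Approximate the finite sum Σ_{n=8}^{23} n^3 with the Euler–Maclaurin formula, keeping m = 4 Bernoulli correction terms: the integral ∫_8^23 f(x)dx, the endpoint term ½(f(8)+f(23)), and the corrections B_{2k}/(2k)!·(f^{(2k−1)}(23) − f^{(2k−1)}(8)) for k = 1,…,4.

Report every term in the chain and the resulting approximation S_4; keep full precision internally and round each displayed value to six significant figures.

S_4 ≈ 75392.0

The integral term ∫_8^23 x^3 dx = 68936.2.
Endpoint term: (f(8) + f(23))/2 = (512.000 + 12167.0)/2 = 6339.50.
Running total after boundary: 75275.8.
Correction k=1: B_{2}/2! · (f^{(1)}(23) − f^{(1)}(8)) = 1/12 · (1587.00 − 192.000) = 116.250.
Running total after k=1: 75392.0.
Correction k=2: B_{4}/4! · (f^{(3)}(23) − f^{(3)}(8)) = −1/720 · (6.00000 − 6.00000) = 0.00000.
Running total after k=2: 75392.0.
Correction k=3: B_{6}/6! · (f^{(5)}(23) − f^{(5)}(8)) = 1/30240 · (0.00000 − 0.00000) = 0.00000.
Running total after k=3: 75392.0.
Correction k=4: B_{8}/8! · (f^{(7)}(23) − f^{(7)}(8)) = −1/1209600 · (0.00000 − 0.00000) = 0.00000.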